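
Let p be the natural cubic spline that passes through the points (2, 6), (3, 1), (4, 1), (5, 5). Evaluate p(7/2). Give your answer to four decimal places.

0.3250

Put M_i = p'' at the i-th knot. Here h = (1, 1, 1) and Δ = (-5, 0, 4), so the interior equations h_(i-1)·M_(i-1) + 2(h_(i-1)+h_i)·M_i + h_i·M_(i+1) = 6(Δ_i − Δ_(i-1)) read
  1·M_0 + 4·M_1 + 1·M_2 = 6(Δ_1 - Δ_0) = 30
  1·M_1 + 4·M_2 + 1·M_3 = 6(Δ_2 - Δ_1) = 24
Natural end conditions: M_0 = M_3 = 0.
Solving: M_0 = 0, M_1 = 32/5, M_2 = 22/5, M_3 = 0.
On [3, 4], p(x) = 1 - 43/15·(x - 3) + 16/5·(x - 3)² - 1/3·(x - 3)³.
With (x - 3) = 1/2: p(7/2) = 13/40.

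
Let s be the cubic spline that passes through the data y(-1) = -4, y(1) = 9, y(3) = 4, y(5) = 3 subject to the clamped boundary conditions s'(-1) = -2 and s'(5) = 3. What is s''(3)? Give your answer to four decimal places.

With M_i denoting the second derivative at x_i, h_i = 2, 2, 2, and Δ_i = (y_(i+1) − y_i)/h_i = 13/2, -5/2, -1/2:
  2·M_0 + 8·M_1 + 2·M_2 = 6(Δ_1 - Δ_0) = -54
  2·M_1 + 8·M_2 + 2·M_3 = 6(Δ_2 - Δ_1) = 12
Clamped end conditions give two more equations: 2h_0·M_0 + h_0·M_1 = 6(Δ_0 - s'(-1)) = 51 and h_2·M_2 + 2h_2·M_3 = 6(s'(5) - Δ_2) = 21.
Solving the tridiagonal system: M_0 = 569/30, M_1 = -373/30, M_2 = 113/30, M_3 = 101/30.

3.7667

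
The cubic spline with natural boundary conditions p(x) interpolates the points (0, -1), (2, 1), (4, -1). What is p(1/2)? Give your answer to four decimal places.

Let σ_i = p''(x_i). Step sizes h_i = 2, 2; slopes of the chords Δ_i = (y_(i+1) - y_i)/h_i = 1, -1.
  2·σ_0 + 8·σ_1 + 2·σ_2 = 6(Δ_1 - Δ_0) = -12
Natural end conditions: σ_0 = σ_2 = 0.
Solving: σ_0 = 0, σ_1 = -3/2, σ_2 = 0.
On [0, 2], p(x) = -1 + 3/2·x + 0·x² - 1/8·x³.
With x = 1/2: p(1/2) = -17/64.

-0.2656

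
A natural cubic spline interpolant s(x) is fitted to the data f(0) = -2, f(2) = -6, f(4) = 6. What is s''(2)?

Put σ_i = s'' at the i-th knot. Here h = (2, 2) and Δ = (-2, 6), so the interior equations h_(i-1)·σ_(i-1) + 2(h_(i-1)+h_i)·σ_i + h_i·σ_(i+1) = 6(Δ_i − Δ_(i-1)) read
  2·σ_0 + 8·σ_1 + 2·σ_2 = 6(Δ_1 - Δ_0) = 48
Natural end conditions: σ_0 = σ_2 = 0.
Solving the tridiagonal system: σ_0 = 0, σ_1 = 6, σ_2 = 0.

6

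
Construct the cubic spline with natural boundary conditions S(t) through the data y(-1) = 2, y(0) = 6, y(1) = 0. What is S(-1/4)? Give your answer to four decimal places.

5.8203

Let M_i = S''(x_i). Step sizes h_i = 1, 1; slopes of the chords Δ_i = (y_(i+1) - y_i)/h_i = 4, -6.
  1·M_0 + 4·M_1 + 1·M_2 = 6(Δ_1 - Δ_0) = -60
Natural end conditions: M_0 = M_2 = 0.
Solving: M_0 = 0, M_1 = -15, M_2 = 0.
On [-1, 0], S(t) = 2 + 13/2·(t + 1) + 0·(t + 1)² - 5/2·(t + 1)³.
With (t + 1) = 3/4: S(-1/4) = 745/128.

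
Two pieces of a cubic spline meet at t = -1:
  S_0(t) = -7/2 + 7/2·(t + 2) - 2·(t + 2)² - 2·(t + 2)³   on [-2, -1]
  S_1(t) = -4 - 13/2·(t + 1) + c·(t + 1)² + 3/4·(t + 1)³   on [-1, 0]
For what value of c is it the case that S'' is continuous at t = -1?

S_0''(t) = -4 - 12·(t + 2), so S_0''(-1) = -16. On the right, S_1''(-1) = 2c, so c = -8.

-8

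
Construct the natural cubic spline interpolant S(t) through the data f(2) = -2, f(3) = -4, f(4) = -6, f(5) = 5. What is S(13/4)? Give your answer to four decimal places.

-5.0281

Write σ_i for S''(x_i). With h_i = 1, 1, 1 and divided differences Δ_i = -2, -2, 11, the continuity of S' gives the tridiagonal system
  1·σ_0 + 4·σ_1 + 1·σ_2 = 6(Δ_1 - Δ_0) = 0
  1·σ_1 + 4·σ_2 + 1·σ_3 = 6(Δ_2 - Δ_1) = 78
Natural end conditions: σ_0 = σ_3 = 0.
Forward elimination and back-substitution give σ_0 = 0, σ_1 = -26/5, σ_2 = 104/5, σ_3 = 0.
On [3, 4], S(t) = -4 - 56/15·(t - 3) - 13/5·(t - 3)² + 13/3·(t - 3)³.
With (t - 3) = 1/4: S(13/4) = -1609/320.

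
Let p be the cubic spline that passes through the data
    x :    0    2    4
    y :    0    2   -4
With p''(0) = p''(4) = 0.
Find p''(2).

With m_i denoting the second derivative at x_i, h_i = 2, 2, and Δ_i = (y_(i+1) − y_i)/h_i = 1, -3:
  2·m_0 + 8·m_1 + 2·m_2 = 6(Δ_1 - Δ_0) = -24
Natural end conditions: m_0 = m_2 = 0.
Solving: m_0 = 0, m_1 = -3, m_2 = 0.

-3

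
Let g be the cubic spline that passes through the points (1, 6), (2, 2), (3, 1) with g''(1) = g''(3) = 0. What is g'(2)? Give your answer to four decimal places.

-2.5000

Put M_i = g'' at the i-th knot. Here h = (1, 1) and Δ = (-4, -1), so the interior equations h_(i-1)·M_(i-1) + 2(h_(i-1)+h_i)·M_i + h_i·M_(i+1) = 6(Δ_i − Δ_(i-1)) read
  1·M_0 + 4·M_1 + 1·M_2 = 6(Δ_1 - Δ_0) = 18
Natural end conditions: M_0 = M_2 = 0.
Solving: M_0 = 0, M_1 = 9/2, M_2 = 0.
On [2, 3], g'(x) = b_1 + 2c_1·(x - 2) + 3d_1·(x - 2)² with b_1 = Δ_1 - h_1(2M_1 + M_2)/6 = -5/2, c_1 = M_1/2 = 9/4, d_1 = (M_2 - M_1)/(6h_1) = -3/4. So g'(2) = -5/2.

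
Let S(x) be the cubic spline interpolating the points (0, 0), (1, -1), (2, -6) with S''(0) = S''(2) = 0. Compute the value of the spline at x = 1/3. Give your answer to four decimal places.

-0.0370

Let M_i = S''(x_i). Step sizes h_i = 1, 1; slopes of the chords Δ_i = (y_(i+1) - y_i)/h_i = -1, -5.
  1·M_0 + 4·M_1 + 1·M_2 = 6(Δ_1 - Δ_0) = -24
Natural end conditions: M_0 = M_2 = 0.
Hence M_0 = 0, M_1 = -6, M_2 = 0.
On [0, 1], S(x) = 0 + 0·x + 0·x² - 1·x³.
With x = 1/3: S(1/3) = -1/27.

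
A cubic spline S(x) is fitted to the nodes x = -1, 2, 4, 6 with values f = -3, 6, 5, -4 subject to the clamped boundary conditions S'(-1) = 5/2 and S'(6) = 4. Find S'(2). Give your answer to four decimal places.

2.4595

Put M_i = S'' at the i-th knot. Here h = (3, 2, 2) and Δ = (3, -1/2, -9/2), so the interior equations h_(i-1)·M_(i-1) + 2(h_(i-1)+h_i)·M_i + h_i·M_(i+1) = 6(Δ_i − Δ_(i-1)) read
  3·M_0 + 10·M_1 + 2·M_2 = 6(Δ_1 - Δ_0) = -21
  2·M_1 + 8·M_2 + 2·M_3 = 6(Δ_2 - Δ_1) = -24
Clamped end conditions give two more equations: 2h_0·M_0 + h_0·M_1 = 6(Δ_0 - S'(-1)) = 3 and h_2·M_2 + 2h_2·M_3 = 6(S'(6) - Δ_2) = 51.
Solving the tridiagonal system: M_0 = 38/37, M_1 = -39/37, M_2 = -501/74, M_3 = 597/37.
On [2, 4], S'(x) = b_1 + 2c_1·(x - 2) + 3d_1·(x - 2)² with b_1 = Δ_1 - h_1(2M_1 + M_2)/6 = 91/37, c_1 = M_1/2 = -39/74, d_1 = (M_2 - M_1)/(6h_1) = -141/296. So S'(2) = 91/37.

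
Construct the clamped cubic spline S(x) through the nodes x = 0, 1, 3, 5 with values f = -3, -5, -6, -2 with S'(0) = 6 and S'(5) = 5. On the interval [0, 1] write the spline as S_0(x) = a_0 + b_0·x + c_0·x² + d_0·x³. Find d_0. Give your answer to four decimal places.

Put m_i = S'' at the i-th knot. Here h = (1, 2, 2) and Δ = (-2, -1/2, 2), so the interior equations h_(i-1)·m_(i-1) + 2(h_(i-1)+h_i)·m_i + h_i·m_(i+1) = 6(Δ_i − Δ_(i-1)) read
  1·m_0 + 6·m_1 + 2·m_2 = 6(Δ_1 - Δ_0) = 9
  2·m_1 + 8·m_2 + 2·m_3 = 6(Δ_2 - Δ_1) = 15
Clamped end conditions give two more equations: 2h_0·m_0 + h_0·m_1 = 6(Δ_0 - S'(0)) = -48 and h_2·m_2 + 2h_2·m_3 = 6(S'(5) - Δ_2) = 18.
Solving the tridiagonal system: m_0 = -625/23, m_1 = 146/23, m_2 = -22/23, m_3 = 229/46.
On [0, 1], with S_0(x) = a_0 + b_0·x + c_0·x² + d_0·x³: c_0 = m_0/2 = -625/46, d_0 = (m_1 - m_0)/(6h_0) = 257/46, b_0 = Δ_0 - h_0(2m_0 + m_1)/6 = 6.

5.5870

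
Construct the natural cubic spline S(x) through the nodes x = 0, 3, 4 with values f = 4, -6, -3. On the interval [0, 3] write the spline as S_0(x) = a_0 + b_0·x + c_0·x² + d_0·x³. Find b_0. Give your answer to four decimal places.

-5.7083

With M_i denoting the second derivative at x_i, h_i = 3, 1, and Δ_i = (y_(i+1) − y_i)/h_i = -10/3, 3:
  3·M_0 + 8·M_1 + 1·M_2 = 6(Δ_1 - Δ_0) = 38
Natural end conditions: M_0 = M_2 = 0.
Hence M_0 = 0, M_1 = 19/4, M_2 = 0.
On [0, 3], with S_0(x) = a_0 + b_0·x + c_0·x² + d_0·x³: c_0 = M_0/2 = 0, d_0 = (M_1 - M_0)/(6h_0) = 19/72, b_0 = Δ_0 - h_0(2M_0 + M_1)/6 = -137/24.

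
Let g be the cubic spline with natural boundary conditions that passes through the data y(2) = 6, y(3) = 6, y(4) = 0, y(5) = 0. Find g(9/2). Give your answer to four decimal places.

Let σ_i = g''(x_i). Step sizes h_i = 1, 1, 1; slopes of the chords Δ_i = (y_(i+1) - y_i)/h_i = 0, -6, 0.
  1·σ_0 + 4·σ_1 + 1·σ_2 = 6(Δ_1 - Δ_0) = -36
  1·σ_1 + 4·σ_2 + 1·σ_3 = 6(Δ_2 - Δ_1) = 36
Natural end conditions: σ_0 = σ_3 = 0.
Forward elimination and back-substitution give σ_0 = 0, σ_1 = -12, σ_2 = 12, σ_3 = 0.
On [4, 5], g(x) = 0 - 4·(x - 4) + 6·(x - 4)² - 2·(x - 4)³.
With (x - 4) = 1/2: g(9/2) = -3/4.

-0.7500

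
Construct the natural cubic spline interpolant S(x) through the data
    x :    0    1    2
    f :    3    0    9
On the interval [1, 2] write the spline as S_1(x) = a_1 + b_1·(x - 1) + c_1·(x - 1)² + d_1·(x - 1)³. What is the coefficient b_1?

3

Put σ_i = S'' at the i-th knot. Here h = (1, 1) and Δ = (-3, 9), so the interior equations h_(i-1)·σ_(i-1) + 2(h_(i-1)+h_i)·σ_i + h_i·σ_(i+1) = 6(Δ_i − Δ_(i-1)) read
  1·σ_0 + 4·σ_1 + 1·σ_2 = 6(Δ_1 - Δ_0) = 72
Natural end conditions: σ_0 = σ_2 = 0.
Forward elimination and back-substitution give σ_0 = 0, σ_1 = 18, σ_2 = 0.
On [1, 2], with S_1(x) = a_1 + b_1·(x - 1) + c_1·(x - 1)² + d_1·(x - 1)³: c_1 = σ_1/2 = 9, d_1 = (σ_2 - σ_1)/(6h_1) = -3, b_1 = Δ_1 - h_1(2σ_1 + σ_2)/6 = 3.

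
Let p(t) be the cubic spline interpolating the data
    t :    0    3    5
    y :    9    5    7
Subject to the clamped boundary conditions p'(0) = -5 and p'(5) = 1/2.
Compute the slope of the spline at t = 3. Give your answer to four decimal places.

With m_i denoting the second derivative at x_i, h_i = 3, 2, and Δ_i = (y_(i+1) − y_i)/h_i = -4/3, 1:
  3·m_0 + 10·m_1 + 2·m_2 = 6(Δ_1 - Δ_0) = 14
Clamped end conditions give two more equations: 2h_0·m_0 + h_0·m_1 = 6(Δ_0 - p'(0)) = 22 and h_1·m_1 + 2h_1·m_2 = 6(p'(5) - Δ_1) = -3.
Forward elimination and back-substitution give m_0 = 101/30, m_1 = 3/5, m_2 = -21/20.
On [3, 5], p'(t) = b_1 + 2c_1·(t - 3) + 3d_1·(t - 3)² with b_1 = Δ_1 - h_1(2m_1 + m_2)/6 = 19/20, c_1 = m_1/2 = 3/10, d_1 = (m_2 - m_1)/(6h_1) = -11/80. So p'(3) = 19/20.

0.9500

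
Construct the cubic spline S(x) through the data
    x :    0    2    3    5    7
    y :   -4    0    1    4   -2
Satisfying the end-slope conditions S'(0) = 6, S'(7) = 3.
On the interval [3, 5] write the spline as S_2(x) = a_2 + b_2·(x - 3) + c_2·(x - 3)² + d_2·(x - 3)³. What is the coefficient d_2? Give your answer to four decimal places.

-0.8361

Write M_i for S''(x_i). With h_i = 2, 1, 2, 2 and divided differences Δ_i = 2, 1, 3/2, -3, the continuity of S' gives the tridiagonal system
  2·M_0 + 6·M_1 + 1·M_2 = 6(Δ_1 - Δ_0) = -6
  1·M_1 + 6·M_2 + 2·M_3 = 6(Δ_2 - Δ_1) = 3
  2·M_2 + 8·M_3 + 2·M_4 = 6(Δ_3 - Δ_2) = -27
Clamped end conditions give two more equations: 2h_0·M_0 + h_0·M_1 = 6(Δ_0 - S'(0)) = -24 and h_3·M_3 + 2h_3·M_4 = 6(S'(7) - Δ_3) = 36.
Hence M_0 = -771/122, M_1 = 39/61, M_2 = 171/61, M_3 = -441/61, M_4 = 1539/122.
On [3, 5], with S_2(x) = a_2 + b_2·(x - 3) + c_2·(x - 3)² + d_2·(x - 3)³: c_2 = M_2/2 = 171/122, d_2 = (M_3 - M_2)/(6h_2) = -51/61, b_2 = Δ_2 - h_2(2M_2 + M_3)/6 = 249/122.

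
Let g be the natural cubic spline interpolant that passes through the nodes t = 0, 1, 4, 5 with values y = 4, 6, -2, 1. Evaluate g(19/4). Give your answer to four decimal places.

-0.0028

Let σ_i = g''(x_i). Step sizes h_i = 1, 3, 1; slopes of the chords Δ_i = (y_(i+1) - y_i)/h_i = 2, -8/3, 3.
  1·σ_0 + 8·σ_1 + 3·σ_2 = 6(Δ_1 - Δ_0) = -28
  3·σ_1 + 8·σ_2 + 1·σ_3 = 6(Δ_2 - Δ_1) = 34
Natural end conditions: σ_0 = σ_3 = 0.
Hence σ_0 = 0, σ_1 = -326/55, σ_2 = 356/55, σ_3 = 0.
On [4, 5], g(t) = -2 + 139/165·(t - 4) + 178/55·(t - 4)² - 178/165·(t - 4)³.
With (t - 4) = 3/4: g(19/4) = -1/352.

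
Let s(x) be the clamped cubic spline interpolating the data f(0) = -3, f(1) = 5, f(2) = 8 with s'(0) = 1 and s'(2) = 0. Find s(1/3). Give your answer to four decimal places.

-1.3704

Put M_i = s'' at the i-th knot. Here h = (1, 1) and Δ = (8, 3), so the interior equations h_(i-1)·M_(i-1) + 2(h_(i-1)+h_i)·M_i + h_i·M_(i+1) = 6(Δ_i − Δ_(i-1)) read
  1·M_0 + 4·M_1 + 1·M_2 = 6(Δ_1 - Δ_0) = -30
Clamped end conditions give two more equations: 2h_0·M_0 + h_0·M_1 = 6(Δ_0 - s'(0)) = 42 and h_1·M_1 + 2h_1·M_2 = 6(s'(2) - Δ_1) = -18.
Forward elimination and back-substitution give M_0 = 28, M_1 = -14, M_2 = -2.
On [0, 1], s(x) = -3 + 1·x + 14·x² - 7·x³.
With x = 1/3: s(1/3) = -37/27.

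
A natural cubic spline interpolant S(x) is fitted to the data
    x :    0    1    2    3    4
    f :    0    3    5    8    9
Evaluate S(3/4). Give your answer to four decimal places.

2.3730

Put M_i = S'' at the i-th knot. Here h = (1, 1, 1, 1) and Δ = (3, 2, 3, 1), so the interior equations h_(i-1)·M_(i-1) + 2(h_(i-1)+h_i)·M_i + h_i·M_(i+1) = 6(Δ_i − Δ_(i-1)) read
  1·M_0 + 4·M_1 + 1·M_2 = 6(Δ_1 - Δ_0) = -6
  1·M_1 + 4·M_2 + 1·M_3 = 6(Δ_2 - Δ_1) = 6
  1·M_2 + 4·M_3 + 1·M_4 = 6(Δ_3 - Δ_2) = -12
Natural end conditions: M_0 = M_4 = 0.
Solving the tridiagonal system: M_0 = 0, M_1 = -9/4, M_2 = 3, M_3 = -15/4, M_4 = 0.
On [0, 1], S(x) = 0 + 27/8·x + 0·x² - 3/8·x³.
With x = 3/4: S(3/4) = 1215/512.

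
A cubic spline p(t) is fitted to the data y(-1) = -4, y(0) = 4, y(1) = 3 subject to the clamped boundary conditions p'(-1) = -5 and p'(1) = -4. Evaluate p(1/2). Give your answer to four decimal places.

4.9375

Put m_i = p'' at the i-th knot. Here h = (1, 1) and Δ = (8, -1), so the interior equations h_(i-1)·m_(i-1) + 2(h_(i-1)+h_i)·m_i + h_i·m_(i+1) = 6(Δ_i − Δ_(i-1)) read
  1·m_0 + 4·m_1 + 1·m_2 = 6(Δ_1 - Δ_0) = -54
Clamped end conditions give two more equations: 2h_0·m_0 + h_0·m_1 = 6(Δ_0 - p'(-1)) = 78 and h_1·m_1 + 2h_1·m_2 = 6(p'(1) - Δ_1) = -18.
Forward elimination and back-substitution give m_0 = 53, m_1 = -28, m_2 = 5.
On [0, 1], p(t) = 4 + 15/2·t - 14·t² + 11/2·t³.
With t = 1/2: p(1/2) = 79/16.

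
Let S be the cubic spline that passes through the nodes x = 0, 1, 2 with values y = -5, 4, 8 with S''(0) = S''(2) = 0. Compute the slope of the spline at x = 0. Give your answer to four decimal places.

Put M_i = S'' at the i-th knot. Here h = (1, 1) and Δ = (9, 4), so the interior equations h_(i-1)·M_(i-1) + 2(h_(i-1)+h_i)·M_i + h_i·M_(i+1) = 6(Δ_i − Δ_(i-1)) read
  1·M_0 + 4·M_1 + 1·M_2 = 6(Δ_1 - Δ_0) = -30
Natural end conditions: M_0 = M_2 = 0.
Solving the tridiagonal system: M_0 = 0, M_1 = -15/2, M_2 = 0.
On [0, 1], S'(x) = b_0 + 2c_0·x + 3d_0·x² with b_0 = Δ_0 - h_0(2M_0 + M_1)/6 = 41/4, c_0 = M_0/2 = 0, d_0 = (M_1 - M_0)/(6h_0) = -5/4. So S'(0) = 41/4.

10.2500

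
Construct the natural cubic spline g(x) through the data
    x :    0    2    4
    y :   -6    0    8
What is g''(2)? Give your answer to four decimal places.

0.7500

Write m_i for g''(x_i). With h_i = 2, 2 and divided differences Δ_i = 3, 4, the continuity of g' gives the tridiagonal system
  2·m_0 + 8·m_1 + 2·m_2 = 6(Δ_1 - Δ_0) = 6
Natural end conditions: m_0 = m_2 = 0.
Solving the tridiagonal system: m_0 = 0, m_1 = 3/4, m_2 = 0.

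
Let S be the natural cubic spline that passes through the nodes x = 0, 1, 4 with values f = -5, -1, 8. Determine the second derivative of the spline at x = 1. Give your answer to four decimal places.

-0.7500

Let σ_i = S''(x_i). Step sizes h_i = 1, 3; slopes of the chords Δ_i = (y_(i+1) - y_i)/h_i = 4, 3.
  1·σ_0 + 8·σ_1 + 3·σ_2 = 6(Δ_1 - Δ_0) = -6
Natural end conditions: σ_0 = σ_2 = 0.
Solving: σ_0 = 0, σ_1 = -3/4, σ_2 = 0.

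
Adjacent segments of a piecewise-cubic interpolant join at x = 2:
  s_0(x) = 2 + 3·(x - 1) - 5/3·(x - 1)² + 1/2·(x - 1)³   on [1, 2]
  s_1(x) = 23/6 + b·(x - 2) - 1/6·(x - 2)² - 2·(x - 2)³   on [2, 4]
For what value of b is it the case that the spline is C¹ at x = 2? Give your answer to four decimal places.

s_0'(x) = 3 - 10/3·(x - 1) + 3/2·(x - 1)², so s_0'(2) = 7/6. On the right, s_1'(2) = b, so b = 7/6.

1.1667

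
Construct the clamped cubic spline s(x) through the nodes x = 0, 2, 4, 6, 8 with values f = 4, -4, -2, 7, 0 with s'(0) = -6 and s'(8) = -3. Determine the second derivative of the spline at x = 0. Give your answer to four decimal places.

Write M_i for s''(x_i). With h_i = 2, 2, 2, 2 and divided differences Δ_i = -4, 1, 9/2, -7/2, the continuity of s' gives the tridiagonal system
  2·M_0 + 8·M_1 + 2·M_2 = 6(Δ_1 - Δ_0) = 30
  2·M_1 + 8·M_2 + 2·M_3 = 6(Δ_2 - Δ_1) = 21
  2·M_2 + 8·M_3 + 2·M_4 = 6(Δ_3 - Δ_2) = -48
Clamped end conditions give two more equations: 2h_0·M_0 + h_0·M_1 = 6(Δ_0 - s'(0)) = 12 and h_3·M_3 + 2h_3·M_4 = 6(s'(8) - Δ_3) = 3.
Solving the tridiagonal system: M_0 = 15/8, M_1 = 9/4, M_2 = 33/8, M_3 = -33/4, M_4 = 39/8.

1.8750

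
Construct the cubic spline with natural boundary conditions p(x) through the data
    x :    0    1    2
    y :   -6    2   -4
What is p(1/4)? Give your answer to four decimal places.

Put M_i = p'' at the i-th knot. Here h = (1, 1) and Δ = (8, -6), so the interior equations h_(i-1)·M_(i-1) + 2(h_(i-1)+h_i)·M_i + h_i·M_(i+1) = 6(Δ_i − Δ_(i-1)) read
  1·M_0 + 4·M_1 + 1·M_2 = 6(Δ_1 - Δ_0) = -84
Natural end conditions: M_0 = M_2 = 0.
Hence M_0 = 0, M_1 = -21, M_2 = 0.
On [0, 1], p(x) = -6 + 23/2·x + 0·x² - 7/2·x³.
With x = 1/4: p(1/4) = -407/128.

-3.1797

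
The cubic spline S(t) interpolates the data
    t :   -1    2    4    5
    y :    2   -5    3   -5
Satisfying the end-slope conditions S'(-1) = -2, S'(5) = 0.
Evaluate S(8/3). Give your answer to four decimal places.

With σ_i denoting the second derivative at x_i, h_i = 3, 2, 1, and Δ_i = (y_(i+1) − y_i)/h_i = -7/3, 4, -8:
  3·σ_0 + 10·σ_1 + 2·σ_2 = 6(Δ_1 - Δ_0) = 38
  2·σ_1 + 6·σ_2 + 1·σ_3 = 6(Δ_2 - Δ_1) = -72
Clamped end conditions give two more equations: 2h_0·σ_0 + h_0·σ_1 = 6(Δ_0 - S'(-1)) = -2 and h_2·σ_2 + 2h_2·σ_3 = 6(S'(5) - Δ_2) = 48.
Solving: σ_0 = -290/57, σ_1 = 542/57, σ_2 = -1192/57, σ_3 = 1964/57.
On [2, 4], S(t) = -5 + 88/19·(t - 2) + 271/57·(t - 2)² - 289/114·(t - 2)³.
With (t - 2) = 2/3: S(8/3) = -847/1539.

-0.5504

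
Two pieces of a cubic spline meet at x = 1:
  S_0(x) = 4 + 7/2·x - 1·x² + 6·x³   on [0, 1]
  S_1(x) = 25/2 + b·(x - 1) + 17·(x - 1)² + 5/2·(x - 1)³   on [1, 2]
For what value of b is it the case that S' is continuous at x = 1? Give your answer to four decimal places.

S_0'(x) = 7/2 - 2·x + 18·x², so S_0'(1) = 39/2. On the right, S_1'(1) = b, so b = 39/2.

19.5000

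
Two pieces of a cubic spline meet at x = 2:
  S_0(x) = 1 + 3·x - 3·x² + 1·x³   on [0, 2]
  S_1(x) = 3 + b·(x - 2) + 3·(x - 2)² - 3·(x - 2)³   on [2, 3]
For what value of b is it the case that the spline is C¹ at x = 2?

3

S_0'(x) = 3 - 6·x + 3·x², so S_0'(2) = 3. On the right, S_1'(2) = b, so b = 3.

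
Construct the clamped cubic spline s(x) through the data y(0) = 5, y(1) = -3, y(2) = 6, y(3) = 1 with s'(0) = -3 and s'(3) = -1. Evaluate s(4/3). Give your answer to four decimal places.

-0.7852

Let σ_i = s''(x_i). Step sizes h_i = 1, 1, 1; slopes of the chords Δ_i = (y_(i+1) - y_i)/h_i = -8, 9, -5.
  1·σ_0 + 4·σ_1 + 1·σ_2 = 6(Δ_1 - Δ_0) = 102
  1·σ_1 + 4·σ_2 + 1·σ_3 = 6(Δ_2 - Δ_1) = -84
Clamped end conditions give two more equations: 2h_0·σ_0 + h_0·σ_1 = 6(Δ_0 - s'(0)) = -30 and h_2·σ_2 + 2h_2·σ_3 = 6(s'(3) - Δ_2) = 24.
Solving the tridiagonal system: σ_0 = -562/15, σ_1 = 674/15, σ_2 = -604/15, σ_3 = 482/15.
On [1, 2], s(x) = -3 + 11/15·(x - 1) + 337/15·(x - 1)² - 71/5·(x - 1)³.
With (x - 1) = 1/3: s(4/3) = -106/135.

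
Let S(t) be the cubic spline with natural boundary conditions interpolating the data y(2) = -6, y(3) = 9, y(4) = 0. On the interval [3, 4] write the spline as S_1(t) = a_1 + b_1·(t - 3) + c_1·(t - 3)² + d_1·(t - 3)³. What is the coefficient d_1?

Write M_i for S''(x_i). With h_i = 1, 1 and divided differences Δ_i = 15, -9, the continuity of S' gives the tridiagonal system
  1·M_0 + 4·M_1 + 1·M_2 = 6(Δ_1 - Δ_0) = -144
Natural end conditions: M_0 = M_2 = 0.
Solving the tridiagonal system: M_0 = 0, M_1 = -36, M_2 = 0.
On [3, 4], with S_1(t) = a_1 + b_1·(t - 3) + c_1·(t - 3)² + d_1·(t - 3)³: c_1 = M_1/2 = -18, d_1 = (M_2 - M_1)/(6h_1) = 6, b_1 = Δ_1 - h_1(2M_1 + M_2)/6 = 3.

6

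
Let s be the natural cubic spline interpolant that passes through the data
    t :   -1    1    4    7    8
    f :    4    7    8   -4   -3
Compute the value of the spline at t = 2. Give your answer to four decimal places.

Let σ_i = s''(x_i). Step sizes h_i = 2, 3, 3, 1; slopes of the chords Δ_i = (y_(i+1) - y_i)/h_i = 3/2, 1/3, -4, 1.
  2·σ_0 + 10·σ_1 + 3·σ_2 = 6(Δ_1 - Δ_0) = -7
  3·σ_1 + 12·σ_2 + 3·σ_3 = 6(Δ_2 - Δ_1) = -26
  3·σ_2 + 8·σ_3 + 1·σ_4 = 6(Δ_3 - Δ_2) = 30
Natural end conditions: σ_0 = σ_4 = 0.
Forward elimination and back-substitution give σ_0 = 0, σ_1 = 5/14, σ_2 = -74/21, σ_3 = 71/14, σ_4 = 0.
On [1, 4], s(t) = 7 + 73/42·(t - 1) + 5/28·(t - 1)² - 163/756·(t - 1)³.
With (t - 1) = 1: s(2) = 3289/378.

8.7011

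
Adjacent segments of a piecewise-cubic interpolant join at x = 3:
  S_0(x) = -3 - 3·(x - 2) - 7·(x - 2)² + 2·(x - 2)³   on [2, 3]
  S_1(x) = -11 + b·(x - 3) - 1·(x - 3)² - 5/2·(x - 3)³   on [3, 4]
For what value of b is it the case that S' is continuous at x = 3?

S_0'(x) = -3 - 14·(x - 2) + 6·(x - 2)², so S_0'(3) = -11. On the right, S_1'(3) = b, so b = -11.

-11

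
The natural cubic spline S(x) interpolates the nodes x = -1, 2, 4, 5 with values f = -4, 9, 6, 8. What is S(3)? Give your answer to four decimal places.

Write σ_i for S''(x_i). With h_i = 3, 2, 1 and divided differences Δ_i = 13/3, -3/2, 2, the continuity of S' gives the tridiagonal system
  3·σ_0 + 10·σ_1 + 2·σ_2 = 6(Δ_1 - Δ_0) = -35
  2·σ_1 + 6·σ_2 + 1·σ_3 = 6(Δ_2 - Δ_1) = 21
Natural end conditions: σ_0 = σ_3 = 0.
Hence σ_0 = 0, σ_1 = -9/2, σ_2 = 5, σ_3 = 0.
On [2, 4], S(x) = 9 - 1/6·(x - 2) - 9/4·(x - 2)² + 19/24·(x - 2)³.
With (x - 2) = 1: S(3) = 59/8.

7.3750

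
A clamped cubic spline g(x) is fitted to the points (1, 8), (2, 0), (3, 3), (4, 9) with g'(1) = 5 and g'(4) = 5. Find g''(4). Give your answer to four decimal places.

-1.6000

Write M_i for g''(x_i). With h_i = 1, 1, 1 and divided differences Δ_i = -8, 3, 6, the continuity of g' gives the tridiagonal system
  1·M_0 + 4·M_1 + 1·M_2 = 6(Δ_1 - Δ_0) = 66
  1·M_1 + 4·M_2 + 1·M_3 = 6(Δ_2 - Δ_1) = 18
Clamped end conditions give two more equations: 2h_0·M_0 + h_0·M_1 = 6(Δ_0 - g'(1)) = -78 and h_2·M_2 + 2h_2·M_3 = 6(g'(4) - Δ_2) = -6.
Hence M_0 = -272/5, M_1 = 154/5, M_2 = -14/5, M_3 = -8/5.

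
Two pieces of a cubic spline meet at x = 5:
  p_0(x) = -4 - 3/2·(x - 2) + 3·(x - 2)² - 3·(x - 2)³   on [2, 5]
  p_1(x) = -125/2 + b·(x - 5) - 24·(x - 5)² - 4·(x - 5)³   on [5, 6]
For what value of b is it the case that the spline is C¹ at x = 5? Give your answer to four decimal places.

p_0'(x) = -3/2 + 6·(x - 2) - 9·(x - 2)², so p_0'(5) = -129/2. On the right, p_1'(5) = b, so b = -129/2.

-64.5000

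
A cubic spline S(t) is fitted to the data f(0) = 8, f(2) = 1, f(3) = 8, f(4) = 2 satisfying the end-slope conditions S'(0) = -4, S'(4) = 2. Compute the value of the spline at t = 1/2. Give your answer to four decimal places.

With σ_i denoting the second derivative at x_i, h_i = 2, 1, 1, and Δ_i = (y_(i+1) − y_i)/h_i = -7/2, 7, -6:
  2·σ_0 + 6·σ_1 + 1·σ_2 = 6(Δ_1 - Δ_0) = 63
  1·σ_1 + 4·σ_2 + 1·σ_3 = 6(Δ_2 - Δ_1) = -78
Clamped end conditions give two more equations: 2h_0·σ_0 + h_0·σ_1 = 6(Δ_0 - S'(0)) = 3 and h_2·σ_2 + 2h_2·σ_3 = 6(S'(4) - Δ_2) = 48.
Forward elimination and back-substitution give σ_0 = -195/22, σ_1 = 423/22, σ_2 = -381/11, σ_3 = 909/22.
On [0, 2], S(t) = 8 - 4·t - 195/44·t² + 103/44·t³.
With t = 1/2: S(1/2) = 1825/352.

5.1847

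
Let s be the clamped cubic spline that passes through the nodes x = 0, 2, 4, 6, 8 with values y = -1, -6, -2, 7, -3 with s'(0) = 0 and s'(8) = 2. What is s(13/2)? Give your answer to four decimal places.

With M_i denoting the second derivative at x_i, h_i = 2, 2, 2, 2, and Δ_i = (y_(i+1) − y_i)/h_i = -5/2, 2, 9/2, -5:
  2·M_0 + 8·M_1 + 2·M_2 = 6(Δ_1 - Δ_0) = 27
  2·M_1 + 8·M_2 + 2·M_3 = 6(Δ_2 - Δ_1) = 15
  2·M_2 + 8·M_3 + 2·M_4 = 6(Δ_3 - Δ_2) = -57
Clamped end conditions give two more equations: 2h_0·M_0 + h_0·M_1 = 6(Δ_0 - s'(0)) = -15 and h_3·M_3 + 2h_3·M_4 = 6(s'(8) - Δ_3) = 42.
Forward elimination and back-substitution give M_0 = -79/14, M_1 = 53/14, M_2 = 4, M_3 = -86/7, M_4 = 233/14.
On [6, 8], s(x) = 7 - 33/14·(x - 6) - 43/7·(x - 6)² + 135/56·(x - 6)³.
With (x - 6) = 1/2: s(13/2) = 2055/448.

4.5871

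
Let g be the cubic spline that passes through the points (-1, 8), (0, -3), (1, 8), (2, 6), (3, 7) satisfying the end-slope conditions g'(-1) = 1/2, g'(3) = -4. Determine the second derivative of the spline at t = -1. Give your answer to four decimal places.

Write m_i for g''(x_i). With h_i = 1, 1, 1, 1 and divided differences Δ_i = -11, 11, -2, 1, the continuity of g' gives the tridiagonal system
  1·m_0 + 4·m_1 + 1·m_2 = 6(Δ_1 - Δ_0) = 132
  1·m_1 + 4·m_2 + 1·m_3 = 6(Δ_2 - Δ_1) = -78
  1·m_2 + 4·m_3 + 1·m_4 = 6(Δ_3 - Δ_2) = 18
Clamped end conditions give two more equations: 2h_0·m_0 + h_0·m_1 = 6(Δ_0 - g'(-1)) = -69 and h_3·m_3 + 2h_3·m_4 = 6(g'(3) - Δ_3) = -30.
Solving: m_0 = -3579/56, m_1 = 1647/28, m_2 = -315/8, m_3 = 579/28, m_4 = -1419/56.

-63.9107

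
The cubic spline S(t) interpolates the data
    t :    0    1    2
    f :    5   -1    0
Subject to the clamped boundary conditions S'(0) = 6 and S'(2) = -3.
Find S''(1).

30

Put m_i = S'' at the i-th knot. Here h = (1, 1) and Δ = (-6, 1), so the interior equations h_(i-1)·m_(i-1) + 2(h_(i-1)+h_i)·m_i + h_i·m_(i+1) = 6(Δ_i − Δ_(i-1)) read
  1·m_0 + 4·m_1 + 1·m_2 = 6(Δ_1 - Δ_0) = 42
Clamped end conditions give two more equations: 2h_0·m_0 + h_0·m_1 = 6(Δ_0 - S'(0)) = -72 and h_1·m_1 + 2h_1·m_2 = 6(S'(2) - Δ_1) = -24.
Solving: m_0 = -51, m_1 = 30, m_2 = -27.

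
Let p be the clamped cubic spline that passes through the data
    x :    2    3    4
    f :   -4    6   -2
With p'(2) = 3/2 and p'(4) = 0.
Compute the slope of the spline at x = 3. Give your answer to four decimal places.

1.1250

Put M_i = p'' at the i-th knot. Here h = (1, 1) and Δ = (10, -8), so the interior equations h_(i-1)·M_(i-1) + 2(h_(i-1)+h_i)·M_i + h_i·M_(i+1) = 6(Δ_i − Δ_(i-1)) read
  1·M_0 + 4·M_1 + 1·M_2 = 6(Δ_1 - Δ_0) = -108
Clamped end conditions give two more equations: 2h_0·M_0 + h_0·M_1 = 6(Δ_0 - p'(2)) = 51 and h_1·M_1 + 2h_1·M_2 = 6(p'(4) - Δ_1) = 48.
Hence M_0 = 207/4, M_1 = -105/2, M_2 = 201/4.
On [3, 4], p'(x) = b_1 + 2c_1·(x - 3) + 3d_1·(x - 3)² with b_1 = Δ_1 - h_1(2M_1 + M_2)/6 = 9/8, c_1 = M_1/2 = -105/4, d_1 = (M_2 - M_1)/(6h_1) = 137/8. So p'(3) = 9/8.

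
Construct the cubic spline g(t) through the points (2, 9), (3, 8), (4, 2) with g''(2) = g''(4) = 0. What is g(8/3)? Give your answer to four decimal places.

8.7963

With σ_i denoting the second derivative at x_i, h_i = 1, 1, and Δ_i = (y_(i+1) − y_i)/h_i = -1, -6:
  1·σ_0 + 4·σ_1 + 1·σ_2 = 6(Δ_1 - Δ_0) = -30
Natural end conditions: σ_0 = σ_2 = 0.
Solving: σ_0 = 0, σ_1 = -15/2, σ_2 = 0.
On [2, 3], g(t) = 9 + 1/4·(t - 2) + 0·(t - 2)² - 5/4·(t - 2)³.
With (t - 2) = 2/3: g(8/3) = 475/54.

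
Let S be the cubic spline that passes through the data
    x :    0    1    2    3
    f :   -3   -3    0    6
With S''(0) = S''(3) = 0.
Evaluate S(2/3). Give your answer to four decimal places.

Write M_i for S''(x_i). With h_i = 1, 1, 1 and divided differences Δ_i = 0, 3, 6, the continuity of S' gives the tridiagonal system
  1·M_0 + 4·M_1 + 1·M_2 = 6(Δ_1 - Δ_0) = 18
  1·M_1 + 4·M_2 + 1·M_3 = 6(Δ_2 - Δ_1) = 18
Natural end conditions: M_0 = M_3 = 0.
Solving: M_0 = 0, M_1 = 18/5, M_2 = 18/5, M_3 = 0.
On [0, 1], S(x) = -3 - 3/5·x + 0·x² + 3/5·x³.
With x = 2/3: S(2/3) = -29/9.

-3.2222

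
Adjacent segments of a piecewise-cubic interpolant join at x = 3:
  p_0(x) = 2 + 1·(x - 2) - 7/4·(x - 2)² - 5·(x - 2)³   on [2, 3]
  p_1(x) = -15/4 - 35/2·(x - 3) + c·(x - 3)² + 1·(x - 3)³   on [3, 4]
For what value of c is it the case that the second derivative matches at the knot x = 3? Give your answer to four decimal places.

-16.7500

p_0''(x) = -7/2 - 30·(x - 2), so p_0''(3) = -67/2. On the right, p_1''(3) = 2c, so c = -67/4.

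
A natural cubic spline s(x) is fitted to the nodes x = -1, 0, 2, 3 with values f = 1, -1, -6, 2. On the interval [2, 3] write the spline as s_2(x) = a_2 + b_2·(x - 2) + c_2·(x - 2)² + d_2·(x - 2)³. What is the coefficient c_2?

6

With M_i denoting the second derivative at x_i, h_i = 1, 2, 1, and Δ_i = (y_(i+1) − y_i)/h_i = -2, -5/2, 8:
  1·M_0 + 6·M_1 + 2·M_2 = 6(Δ_1 - Δ_0) = -3
  2·M_1 + 6·M_2 + 1·M_3 = 6(Δ_2 - Δ_1) = 63
Natural end conditions: M_0 = M_3 = 0.
Hence M_0 = 0, M_1 = -9/2, M_2 = 12, M_3 = 0.
On [2, 3], with s_2(x) = a_2 + b_2·(x - 2) + c_2·(x - 2)² + d_2·(x - 2)³: c_2 = M_2/2 = 6, d_2 = (M_3 - M_2)/(6h_2) = -2, b_2 = Δ_2 - h_2(2M_2 + M_3)/6 = 4.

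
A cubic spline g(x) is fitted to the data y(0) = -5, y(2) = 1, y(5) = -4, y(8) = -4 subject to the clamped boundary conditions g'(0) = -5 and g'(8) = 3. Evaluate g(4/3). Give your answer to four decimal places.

-2.4191

Put σ_i = g'' at the i-th knot. Here h = (2, 3, 3) and Δ = (3, -5/3, 0), so the interior equations h_(i-1)·σ_(i-1) + 2(h_(i-1)+h_i)·σ_i + h_i·σ_(i+1) = 6(Δ_i − Δ_(i-1)) read
  2·σ_0 + 10·σ_1 + 3·σ_2 = 6(Δ_1 - Δ_0) = -28
  3·σ_1 + 12·σ_2 + 3·σ_3 = 6(Δ_2 - Δ_1) = 10
Clamped end conditions give two more equations: 2h_0·σ_0 + h_0·σ_1 = 6(Δ_0 - g'(0)) = 48 and h_2·σ_2 + 2h_2·σ_3 = 6(g'(8) - Δ_2) = 18.
Forward elimination and back-substitution give σ_0 = 289/19, σ_1 = -122/19, σ_2 = 110/57, σ_3 = 116/57.
On [0, 2], g(x) = -5 - 5·x + 289/38·x² - 137/76·x³.
With x = 4/3: g(4/3) = -1241/513.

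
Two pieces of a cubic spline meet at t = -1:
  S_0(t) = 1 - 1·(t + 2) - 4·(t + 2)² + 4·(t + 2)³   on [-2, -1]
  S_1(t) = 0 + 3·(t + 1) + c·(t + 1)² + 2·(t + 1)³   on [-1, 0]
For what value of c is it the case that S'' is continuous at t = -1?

8

S_0''(t) = -8 + 24·(t + 2), so S_0''(-1) = 16. On the right, S_1''(-1) = 2c, so c = 8.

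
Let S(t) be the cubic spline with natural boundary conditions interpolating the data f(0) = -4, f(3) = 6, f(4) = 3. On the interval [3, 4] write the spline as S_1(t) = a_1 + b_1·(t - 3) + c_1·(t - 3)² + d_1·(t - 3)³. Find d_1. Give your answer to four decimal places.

With m_i denoting the second derivative at x_i, h_i = 3, 1, and Δ_i = (y_(i+1) − y_i)/h_i = 10/3, -3:
  3·m_0 + 8·m_1 + 1·m_2 = 6(Δ_1 - Δ_0) = -38
Natural end conditions: m_0 = m_2 = 0.
Solving the tridiagonal system: m_0 = 0, m_1 = -19/4, m_2 = 0.
On [3, 4], with S_1(t) = a_1 + b_1·(t - 3) + c_1·(t - 3)² + d_1·(t - 3)³: c_1 = m_1/2 = -19/8, d_1 = (m_2 - m_1)/(6h_1) = 19/24, b_1 = Δ_1 - h_1(2m_1 + m_2)/6 = -17/12.

0.7917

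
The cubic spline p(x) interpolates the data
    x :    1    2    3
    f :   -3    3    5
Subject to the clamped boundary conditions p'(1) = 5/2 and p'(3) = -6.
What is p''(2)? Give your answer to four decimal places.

Put σ_i = p'' at the i-th knot. Here h = (1, 1) and Δ = (6, 2), so the interior equations h_(i-1)·σ_(i-1) + 2(h_(i-1)+h_i)·σ_i + h_i·σ_(i+1) = 6(Δ_i − Δ_(i-1)) read
  1·σ_0 + 4·σ_1 + 1·σ_2 = 6(Δ_1 - Δ_0) = -24
Clamped end conditions give two more equations: 2h_0·σ_0 + h_0·σ_1 = 6(Δ_0 - p'(1)) = 21 and h_1·σ_1 + 2h_1·σ_2 = 6(p'(3) - Δ_1) = -48.
Solving: σ_0 = 49/4, σ_1 = -7/2, σ_2 = -89/4.

-3.5000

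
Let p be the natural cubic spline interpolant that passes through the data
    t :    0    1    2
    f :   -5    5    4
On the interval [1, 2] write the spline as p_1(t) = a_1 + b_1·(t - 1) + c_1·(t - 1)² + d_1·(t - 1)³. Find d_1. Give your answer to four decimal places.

Write m_i for p''(x_i). With h_i = 1, 1 and divided differences Δ_i = 10, -1, the continuity of p' gives the tridiagonal system
  1·m_0 + 4·m_1 + 1·m_2 = 6(Δ_1 - Δ_0) = -66
Natural end conditions: m_0 = m_2 = 0.
Solving: m_0 = 0, m_1 = -33/2, m_2 = 0.
On [1, 2], with p_1(t) = a_1 + b_1·(t - 1) + c_1·(t - 1)² + d_1·(t - 1)³: c_1 = m_1/2 = -33/4, d_1 = (m_2 - m_1)/(6h_1) = 11/4, b_1 = Δ_1 - h_1(2m_1 + m_2)/6 = 9/2.

2.7500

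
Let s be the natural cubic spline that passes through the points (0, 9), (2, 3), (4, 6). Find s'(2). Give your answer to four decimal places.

With M_i denoting the second derivative at x_i, h_i = 2, 2, and Δ_i = (y_(i+1) − y_i)/h_i = -3, 3/2:
  2·M_0 + 8·M_1 + 2·M_2 = 6(Δ_1 - Δ_0) = 27
Natural end conditions: M_0 = M_2 = 0.
Solving: M_0 = 0, M_1 = 27/8, M_2 = 0.
On [2, 4], s'(x) = b_1 + 2c_1·(x - 2) + 3d_1·(x - 2)² with b_1 = Δ_1 - h_1(2M_1 + M_2)/6 = -3/4, c_1 = M_1/2 = 27/16, d_1 = (M_2 - M_1)/(6h_1) = -9/32. So s'(2) = -3/4.

-0.7500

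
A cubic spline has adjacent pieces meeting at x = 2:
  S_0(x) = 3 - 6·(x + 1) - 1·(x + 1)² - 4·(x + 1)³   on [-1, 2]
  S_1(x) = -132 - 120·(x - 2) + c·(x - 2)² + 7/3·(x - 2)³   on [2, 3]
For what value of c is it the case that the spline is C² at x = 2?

S_0''(x) = -2 - 24·(x + 1), so S_0''(2) = -74. On the right, S_1''(2) = 2c, so c = -37.

-37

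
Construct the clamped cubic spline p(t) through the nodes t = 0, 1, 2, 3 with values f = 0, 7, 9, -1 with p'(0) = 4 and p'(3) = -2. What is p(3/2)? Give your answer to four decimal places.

9.8750

Write σ_i for p''(x_i). With h_i = 1, 1, 1 and divided differences Δ_i = 7, 2, -10, the continuity of p' gives the tridiagonal system
  1·σ_0 + 4·σ_1 + 1·σ_2 = 6(Δ_1 - Δ_0) = -30
  1·σ_1 + 4·σ_2 + 1·σ_3 = 6(Δ_2 - Δ_1) = -72
Clamped end conditions give two more equations: 2h_0·σ_0 + h_0·σ_1 = 6(Δ_0 - p'(0)) = 18 and h_2·σ_2 + 2h_2·σ_3 = 6(p'(3) - Δ_2) = 48.
Solving the tridiagonal system: σ_0 = 54/5, σ_1 = -18/5, σ_2 = -132/5, σ_3 = 186/5.
On [1, 2], p(t) = 7 + 38/5·(t - 1) - 9/5·(t - 1)² - 19/5·(t - 1)³.
With (t - 1) = 1/2: p(3/2) = 79/8.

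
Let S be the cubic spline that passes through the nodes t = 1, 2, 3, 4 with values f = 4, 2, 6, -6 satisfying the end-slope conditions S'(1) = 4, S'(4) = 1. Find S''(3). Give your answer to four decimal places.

Put M_i = S'' at the i-th knot. Here h = (1, 1, 1) and Δ = (-2, 4, -12), so the interior equations h_(i-1)·M_(i-1) + 2(h_(i-1)+h_i)·M_i + h_i·M_(i+1) = 6(Δ_i − Δ_(i-1)) read
  1·M_0 + 4·M_1 + 1·M_2 = 6(Δ_1 - Δ_0) = 36
  1·M_1 + 4·M_2 + 1·M_3 = 6(Δ_2 - Δ_1) = -96
Clamped end conditions give two more equations: 2h_0·M_0 + h_0·M_1 = 6(Δ_0 - S'(1)) = -36 and h_2·M_2 + 2h_2·M_3 = 6(S'(4) - Δ_2) = 78.
Solving the tridiagonal system: M_0 = -162/5, M_1 = 144/5, M_2 = -234/5, M_3 = 312/5.

-46.8000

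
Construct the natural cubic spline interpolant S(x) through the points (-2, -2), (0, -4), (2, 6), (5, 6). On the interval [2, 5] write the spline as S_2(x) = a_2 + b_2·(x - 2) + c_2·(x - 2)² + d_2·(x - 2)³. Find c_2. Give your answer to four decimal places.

-2.0526

Write σ_i for S''(x_i). With h_i = 2, 2, 3 and divided differences Δ_i = -1, 5, 0, the continuity of S' gives the tridiagonal system
  2·σ_0 + 8·σ_1 + 2·σ_2 = 6(Δ_1 - Δ_0) = 36
  2·σ_1 + 10·σ_2 + 3·σ_3 = 6(Δ_2 - Δ_1) = -30
Natural end conditions: σ_0 = σ_3 = 0.
Forward elimination and back-substitution give σ_0 = 0, σ_1 = 105/19, σ_2 = -78/19, σ_3 = 0.
On [2, 5], with S_2(x) = a_2 + b_2·(x - 2) + c_2·(x - 2)² + d_2·(x - 2)³: c_2 = σ_2/2 = -39/19, d_2 = (σ_3 - σ_2)/(6h_2) = 13/57, b_2 = Δ_2 - h_2(2σ_2 + σ_3)/6 = 78/19.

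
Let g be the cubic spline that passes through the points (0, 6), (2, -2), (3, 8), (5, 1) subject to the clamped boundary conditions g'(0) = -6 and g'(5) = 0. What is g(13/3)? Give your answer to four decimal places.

Let M_i = g''(x_i). Step sizes h_i = 2, 1, 2; slopes of the chords Δ_i = (y_(i+1) - y_i)/h_i = -4, 10, -7/2.
  2·M_0 + 6·M_1 + 1·M_2 = 6(Δ_1 - Δ_0) = 84
  1·M_1 + 6·M_2 + 2·M_3 = 6(Δ_2 - Δ_1) = -81
Clamped end conditions give two more equations: 2h_0·M_0 + h_0·M_1 = 6(Δ_0 - g'(0)) = 12 and h_2·M_2 + 2h_2·M_3 = 6(g'(5) - Δ_2) = 21.
Solving: M_0 = -225/32, M_1 = 321/16, M_2 = -357/16, M_3 = 525/32.
On [3, 5], g(x) = 8 + 189/32·(x - 3) - 357/32·(x - 3)² + 413/128·(x - 3)³.
With (x - 3) = 4/3: g(13/3) = 797/216.

3.6898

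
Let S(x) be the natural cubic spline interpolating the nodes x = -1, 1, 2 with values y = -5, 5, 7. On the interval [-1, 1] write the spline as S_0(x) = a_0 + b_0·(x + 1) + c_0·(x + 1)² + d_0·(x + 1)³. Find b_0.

6

Write m_i for S''(x_i). With h_i = 2, 1 and divided differences Δ_i = 5, 2, the continuity of S' gives the tridiagonal system
  2·m_0 + 6·m_1 + 1·m_2 = 6(Δ_1 - Δ_0) = -18
Natural end conditions: m_0 = m_2 = 0.
Solving the tridiagonal system: m_0 = 0, m_1 = -3, m_2 = 0.
On [-1, 1], with S_0(x) = a_0 + b_0·(x + 1) + c_0·(x + 1)² + d_0·(x + 1)³: c_0 = m_0/2 = 0, d_0 = (m_1 - m_0)/(6h_0) = -1/4, b_0 = Δ_0 - h_0(2m_0 + m_1)/6 = 6.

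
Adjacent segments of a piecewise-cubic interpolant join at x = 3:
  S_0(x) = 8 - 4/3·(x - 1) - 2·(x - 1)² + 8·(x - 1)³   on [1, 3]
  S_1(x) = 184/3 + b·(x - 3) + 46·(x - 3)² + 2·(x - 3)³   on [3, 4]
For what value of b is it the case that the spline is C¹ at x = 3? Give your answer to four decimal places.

86.6667

S_0'(x) = -4/3 - 4·(x - 1) + 24·(x - 1)², so S_0'(3) = 260/3. On the right, S_1'(3) = b, so b = 260/3.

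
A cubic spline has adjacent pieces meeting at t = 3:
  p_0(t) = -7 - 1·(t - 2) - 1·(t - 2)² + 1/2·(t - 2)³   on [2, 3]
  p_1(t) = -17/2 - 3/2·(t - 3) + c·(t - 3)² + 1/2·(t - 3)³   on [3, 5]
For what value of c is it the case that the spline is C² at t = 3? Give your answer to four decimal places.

0.5000

p_0''(t) = -2 + 3·(t - 2), so p_0''(3) = 1. On the right, p_1''(3) = 2c, so c = 1/2.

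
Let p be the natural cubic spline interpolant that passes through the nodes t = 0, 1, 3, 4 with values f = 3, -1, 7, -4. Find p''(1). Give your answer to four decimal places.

14.6250

Let M_i = p''(x_i). Step sizes h_i = 1, 2, 1; slopes of the chords Δ_i = (y_(i+1) - y_i)/h_i = -4, 4, -11.
  1·M_0 + 6·M_1 + 2·M_2 = 6(Δ_1 - Δ_0) = 48
  2·M_1 + 6·M_2 + 1·M_3 = 6(Δ_2 - Δ_1) = -90
Natural end conditions: M_0 = M_3 = 0.
Solving the tridiagonal system: M_0 = 0, M_1 = 117/8, M_2 = -159/8, M_3 = 0.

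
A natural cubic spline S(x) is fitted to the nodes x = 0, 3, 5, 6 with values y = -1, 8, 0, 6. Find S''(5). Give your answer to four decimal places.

Put M_i = S'' at the i-th knot. Here h = (3, 2, 1) and Δ = (3, -4, 6), so the interior equations h_(i-1)·M_(i-1) + 2(h_(i-1)+h_i)·M_i + h_i·M_(i+1) = 6(Δ_i − Δ_(i-1)) read
  3·M_0 + 10·M_1 + 2·M_2 = 6(Δ_1 - Δ_0) = -42
  2·M_1 + 6·M_2 + 1·M_3 = 6(Δ_2 - Δ_1) = 60
Natural end conditions: M_0 = M_3 = 0.
Hence M_0 = 0, M_1 = -93/14, M_2 = 171/14, M_3 = 0.

12.2143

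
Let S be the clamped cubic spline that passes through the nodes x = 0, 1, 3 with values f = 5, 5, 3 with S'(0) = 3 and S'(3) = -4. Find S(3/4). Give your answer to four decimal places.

5.2578

Let σ_i = S''(x_i). Step sizes h_i = 1, 2; slopes of the chords Δ_i = (y_(i+1) - y_i)/h_i = 0, -1.
  1·σ_0 + 6·σ_1 + 2·σ_2 = 6(Δ_1 - Δ_0) = -6
Clamped end conditions give two more equations: 2h_0·σ_0 + h_0·σ_1 = 6(Δ_0 - S'(0)) = -18 and h_1·σ_1 + 2h_1·σ_2 = 6(S'(3) - Δ_1) = -18.
Forward elimination and back-substitution give σ_0 = -31/3, σ_1 = 8/3, σ_2 = -35/6.
On [0, 1], S(x) = 5 + 3·x - 31/6·x² + 13/6·x³.
With x = 3/4: S(3/4) = 673/128.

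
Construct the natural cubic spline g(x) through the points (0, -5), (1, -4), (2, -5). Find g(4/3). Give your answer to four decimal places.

-4.1481

Put M_i = g'' at the i-th knot. Here h = (1, 1) and Δ = (1, -1), so the interior equations h_(i-1)·M_(i-1) + 2(h_(i-1)+h_i)·M_i + h_i·M_(i+1) = 6(Δ_i − Δ_(i-1)) read
  1·M_0 + 4·M_1 + 1·M_2 = 6(Δ_1 - Δ_0) = -12
Natural end conditions: M_0 = M_2 = 0.
Solving: M_0 = 0, M_1 = -3, M_2 = 0.
On [1, 2], g(x) = -4 + 0·(x - 1) - 3/2·(x - 1)² + 1/2·(x - 1)³.
With (x - 1) = 1/3: g(4/3) = -112/27.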